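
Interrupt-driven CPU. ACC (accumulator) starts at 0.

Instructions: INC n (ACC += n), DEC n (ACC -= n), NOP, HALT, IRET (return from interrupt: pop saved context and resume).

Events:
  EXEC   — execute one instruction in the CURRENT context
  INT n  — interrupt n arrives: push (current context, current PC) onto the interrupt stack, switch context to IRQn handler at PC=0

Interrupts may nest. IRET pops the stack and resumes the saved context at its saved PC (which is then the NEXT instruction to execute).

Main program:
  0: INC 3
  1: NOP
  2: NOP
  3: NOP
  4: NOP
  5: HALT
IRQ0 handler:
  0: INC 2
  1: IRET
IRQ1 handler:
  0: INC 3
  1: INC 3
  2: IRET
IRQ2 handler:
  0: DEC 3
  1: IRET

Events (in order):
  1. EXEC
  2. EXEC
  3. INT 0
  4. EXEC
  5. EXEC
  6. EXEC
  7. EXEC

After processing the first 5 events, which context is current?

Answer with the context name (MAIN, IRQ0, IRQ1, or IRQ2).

Answer: MAIN

Derivation:
Event 1 (EXEC): [MAIN] PC=0: INC 3 -> ACC=3
Event 2 (EXEC): [MAIN] PC=1: NOP
Event 3 (INT 0): INT 0 arrives: push (MAIN, PC=2), enter IRQ0 at PC=0 (depth now 1)
Event 4 (EXEC): [IRQ0] PC=0: INC 2 -> ACC=5
Event 5 (EXEC): [IRQ0] PC=1: IRET -> resume MAIN at PC=2 (depth now 0)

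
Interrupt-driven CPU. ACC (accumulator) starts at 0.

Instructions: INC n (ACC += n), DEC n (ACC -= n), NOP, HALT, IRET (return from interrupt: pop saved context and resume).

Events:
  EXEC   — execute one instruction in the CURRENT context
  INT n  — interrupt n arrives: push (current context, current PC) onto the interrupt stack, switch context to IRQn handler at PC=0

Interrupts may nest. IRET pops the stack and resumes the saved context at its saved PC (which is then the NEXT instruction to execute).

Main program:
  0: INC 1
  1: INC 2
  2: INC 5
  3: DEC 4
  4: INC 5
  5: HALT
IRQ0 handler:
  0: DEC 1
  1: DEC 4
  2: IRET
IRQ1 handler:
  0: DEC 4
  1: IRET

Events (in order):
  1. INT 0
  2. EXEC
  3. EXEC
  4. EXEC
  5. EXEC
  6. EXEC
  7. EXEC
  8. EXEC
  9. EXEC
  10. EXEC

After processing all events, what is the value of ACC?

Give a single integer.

Event 1 (INT 0): INT 0 arrives: push (MAIN, PC=0), enter IRQ0 at PC=0 (depth now 1)
Event 2 (EXEC): [IRQ0] PC=0: DEC 1 -> ACC=-1
Event 3 (EXEC): [IRQ0] PC=1: DEC 4 -> ACC=-5
Event 4 (EXEC): [IRQ0] PC=2: IRET -> resume MAIN at PC=0 (depth now 0)
Event 5 (EXEC): [MAIN] PC=0: INC 1 -> ACC=-4
Event 6 (EXEC): [MAIN] PC=1: INC 2 -> ACC=-2
Event 7 (EXEC): [MAIN] PC=2: INC 5 -> ACC=3
Event 8 (EXEC): [MAIN] PC=3: DEC 4 -> ACC=-1
Event 9 (EXEC): [MAIN] PC=4: INC 5 -> ACC=4
Event 10 (EXEC): [MAIN] PC=5: HALT

Answer: 4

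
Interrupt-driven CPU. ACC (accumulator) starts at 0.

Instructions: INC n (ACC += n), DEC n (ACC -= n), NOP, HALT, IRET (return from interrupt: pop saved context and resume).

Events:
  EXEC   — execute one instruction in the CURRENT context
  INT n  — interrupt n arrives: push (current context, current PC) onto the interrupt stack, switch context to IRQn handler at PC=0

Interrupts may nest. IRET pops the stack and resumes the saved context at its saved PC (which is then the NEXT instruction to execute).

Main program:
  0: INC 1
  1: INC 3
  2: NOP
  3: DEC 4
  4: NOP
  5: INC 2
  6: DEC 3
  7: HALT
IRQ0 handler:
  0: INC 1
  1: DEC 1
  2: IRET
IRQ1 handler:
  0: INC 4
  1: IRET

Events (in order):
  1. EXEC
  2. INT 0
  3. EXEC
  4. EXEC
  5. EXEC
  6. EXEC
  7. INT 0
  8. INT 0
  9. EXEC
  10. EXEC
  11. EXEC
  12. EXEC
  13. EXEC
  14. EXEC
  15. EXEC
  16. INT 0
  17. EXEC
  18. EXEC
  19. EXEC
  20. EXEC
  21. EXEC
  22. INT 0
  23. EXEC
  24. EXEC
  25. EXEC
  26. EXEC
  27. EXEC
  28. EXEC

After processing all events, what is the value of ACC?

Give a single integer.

Event 1 (EXEC): [MAIN] PC=0: INC 1 -> ACC=1
Event 2 (INT 0): INT 0 arrives: push (MAIN, PC=1), enter IRQ0 at PC=0 (depth now 1)
Event 3 (EXEC): [IRQ0] PC=0: INC 1 -> ACC=2
Event 4 (EXEC): [IRQ0] PC=1: DEC 1 -> ACC=1
Event 5 (EXEC): [IRQ0] PC=2: IRET -> resume MAIN at PC=1 (depth now 0)
Event 6 (EXEC): [MAIN] PC=1: INC 3 -> ACC=4
Event 7 (INT 0): INT 0 arrives: push (MAIN, PC=2), enter IRQ0 at PC=0 (depth now 1)
Event 8 (INT 0): INT 0 arrives: push (IRQ0, PC=0), enter IRQ0 at PC=0 (depth now 2)
Event 9 (EXEC): [IRQ0] PC=0: INC 1 -> ACC=5
Event 10 (EXEC): [IRQ0] PC=1: DEC 1 -> ACC=4
Event 11 (EXEC): [IRQ0] PC=2: IRET -> resume IRQ0 at PC=0 (depth now 1)
Event 12 (EXEC): [IRQ0] PC=0: INC 1 -> ACC=5
Event 13 (EXEC): [IRQ0] PC=1: DEC 1 -> ACC=4
Event 14 (EXEC): [IRQ0] PC=2: IRET -> resume MAIN at PC=2 (depth now 0)
Event 15 (EXEC): [MAIN] PC=2: NOP
Event 16 (INT 0): INT 0 arrives: push (MAIN, PC=3), enter IRQ0 at PC=0 (depth now 1)
Event 17 (EXEC): [IRQ0] PC=0: INC 1 -> ACC=5
Event 18 (EXEC): [IRQ0] PC=1: DEC 1 -> ACC=4
Event 19 (EXEC): [IRQ0] PC=2: IRET -> resume MAIN at PC=3 (depth now 0)
Event 20 (EXEC): [MAIN] PC=3: DEC 4 -> ACC=0
Event 21 (EXEC): [MAIN] PC=4: NOP
Event 22 (INT 0): INT 0 arrives: push (MAIN, PC=5), enter IRQ0 at PC=0 (depth now 1)
Event 23 (EXEC): [IRQ0] PC=0: INC 1 -> ACC=1
Event 24 (EXEC): [IRQ0] PC=1: DEC 1 -> ACC=0
Event 25 (EXEC): [IRQ0] PC=2: IRET -> resume MAIN at PC=5 (depth now 0)
Event 26 (EXEC): [MAIN] PC=5: INC 2 -> ACC=2
Event 27 (EXEC): [MAIN] PC=6: DEC 3 -> ACC=-1
Event 28 (EXEC): [MAIN] PC=7: HALT

Answer: -1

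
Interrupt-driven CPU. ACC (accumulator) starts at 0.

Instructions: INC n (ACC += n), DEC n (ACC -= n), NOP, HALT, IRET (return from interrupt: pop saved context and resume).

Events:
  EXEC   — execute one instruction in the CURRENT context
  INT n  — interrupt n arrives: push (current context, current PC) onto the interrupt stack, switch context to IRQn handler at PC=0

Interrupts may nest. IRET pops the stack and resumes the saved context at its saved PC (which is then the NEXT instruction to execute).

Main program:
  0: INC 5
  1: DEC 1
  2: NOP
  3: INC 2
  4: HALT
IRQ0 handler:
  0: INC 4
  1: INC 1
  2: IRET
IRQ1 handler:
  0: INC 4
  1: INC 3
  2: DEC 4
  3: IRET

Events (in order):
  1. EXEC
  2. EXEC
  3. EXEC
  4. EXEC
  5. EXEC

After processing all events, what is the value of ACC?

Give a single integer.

Event 1 (EXEC): [MAIN] PC=0: INC 5 -> ACC=5
Event 2 (EXEC): [MAIN] PC=1: DEC 1 -> ACC=4
Event 3 (EXEC): [MAIN] PC=2: NOP
Event 4 (EXEC): [MAIN] PC=3: INC 2 -> ACC=6
Event 5 (EXEC): [MAIN] PC=4: HALT

Answer: 6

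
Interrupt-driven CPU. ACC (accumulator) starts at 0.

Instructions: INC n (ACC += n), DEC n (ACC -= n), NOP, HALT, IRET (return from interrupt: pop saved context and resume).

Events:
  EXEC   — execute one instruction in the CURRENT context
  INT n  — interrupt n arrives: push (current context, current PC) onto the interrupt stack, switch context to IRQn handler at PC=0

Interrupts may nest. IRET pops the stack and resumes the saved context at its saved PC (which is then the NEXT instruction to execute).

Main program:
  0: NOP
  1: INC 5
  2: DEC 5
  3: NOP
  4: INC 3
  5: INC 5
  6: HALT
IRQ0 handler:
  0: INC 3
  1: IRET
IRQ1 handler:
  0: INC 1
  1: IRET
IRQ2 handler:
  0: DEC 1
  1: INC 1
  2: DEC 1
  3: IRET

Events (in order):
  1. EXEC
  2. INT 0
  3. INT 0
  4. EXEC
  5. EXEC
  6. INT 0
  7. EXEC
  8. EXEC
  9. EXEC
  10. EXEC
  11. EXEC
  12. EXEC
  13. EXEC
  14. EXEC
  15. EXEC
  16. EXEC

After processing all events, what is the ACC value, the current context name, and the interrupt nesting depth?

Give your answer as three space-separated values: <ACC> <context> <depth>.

Answer: 17 MAIN 0

Derivation:
Event 1 (EXEC): [MAIN] PC=0: NOP
Event 2 (INT 0): INT 0 arrives: push (MAIN, PC=1), enter IRQ0 at PC=0 (depth now 1)
Event 3 (INT 0): INT 0 arrives: push (IRQ0, PC=0), enter IRQ0 at PC=0 (depth now 2)
Event 4 (EXEC): [IRQ0] PC=0: INC 3 -> ACC=3
Event 5 (EXEC): [IRQ0] PC=1: IRET -> resume IRQ0 at PC=0 (depth now 1)
Event 6 (INT 0): INT 0 arrives: push (IRQ0, PC=0), enter IRQ0 at PC=0 (depth now 2)
Event 7 (EXEC): [IRQ0] PC=0: INC 3 -> ACC=6
Event 8 (EXEC): [IRQ0] PC=1: IRET -> resume IRQ0 at PC=0 (depth now 1)
Event 9 (EXEC): [IRQ0] PC=0: INC 3 -> ACC=9
Event 10 (EXEC): [IRQ0] PC=1: IRET -> resume MAIN at PC=1 (depth now 0)
Event 11 (EXEC): [MAIN] PC=1: INC 5 -> ACC=14
Event 12 (EXEC): [MAIN] PC=2: DEC 5 -> ACC=9
Event 13 (EXEC): [MAIN] PC=3: NOP
Event 14 (EXEC): [MAIN] PC=4: INC 3 -> ACC=12
Event 15 (EXEC): [MAIN] PC=5: INC 5 -> ACC=17
Event 16 (EXEC): [MAIN] PC=6: HALT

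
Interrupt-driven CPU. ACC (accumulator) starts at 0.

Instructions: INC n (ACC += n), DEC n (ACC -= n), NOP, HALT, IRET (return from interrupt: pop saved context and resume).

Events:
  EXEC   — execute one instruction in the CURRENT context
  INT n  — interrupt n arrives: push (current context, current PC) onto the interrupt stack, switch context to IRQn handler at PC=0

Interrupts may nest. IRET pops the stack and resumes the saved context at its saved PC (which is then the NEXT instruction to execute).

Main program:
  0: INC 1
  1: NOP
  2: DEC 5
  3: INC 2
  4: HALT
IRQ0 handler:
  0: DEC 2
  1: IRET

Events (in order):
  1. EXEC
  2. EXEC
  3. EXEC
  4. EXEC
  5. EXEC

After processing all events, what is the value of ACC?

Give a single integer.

Event 1 (EXEC): [MAIN] PC=0: INC 1 -> ACC=1
Event 2 (EXEC): [MAIN] PC=1: NOP
Event 3 (EXEC): [MAIN] PC=2: DEC 5 -> ACC=-4
Event 4 (EXEC): [MAIN] PC=3: INC 2 -> ACC=-2
Event 5 (EXEC): [MAIN] PC=4: HALT

Answer: -2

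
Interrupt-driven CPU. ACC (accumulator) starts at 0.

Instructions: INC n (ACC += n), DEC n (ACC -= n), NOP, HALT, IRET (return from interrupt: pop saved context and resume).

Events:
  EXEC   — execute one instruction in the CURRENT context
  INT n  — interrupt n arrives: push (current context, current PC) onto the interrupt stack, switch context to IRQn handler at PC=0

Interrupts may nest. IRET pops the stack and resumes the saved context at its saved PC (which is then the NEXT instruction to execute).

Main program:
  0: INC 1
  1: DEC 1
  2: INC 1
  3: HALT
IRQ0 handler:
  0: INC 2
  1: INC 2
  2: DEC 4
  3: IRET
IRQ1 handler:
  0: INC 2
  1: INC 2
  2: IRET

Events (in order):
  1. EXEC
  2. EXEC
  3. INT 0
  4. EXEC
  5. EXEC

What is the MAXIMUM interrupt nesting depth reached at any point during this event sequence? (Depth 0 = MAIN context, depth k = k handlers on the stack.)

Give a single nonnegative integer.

Answer: 1

Derivation:
Event 1 (EXEC): [MAIN] PC=0: INC 1 -> ACC=1 [depth=0]
Event 2 (EXEC): [MAIN] PC=1: DEC 1 -> ACC=0 [depth=0]
Event 3 (INT 0): INT 0 arrives: push (MAIN, PC=2), enter IRQ0 at PC=0 (depth now 1) [depth=1]
Event 4 (EXEC): [IRQ0] PC=0: INC 2 -> ACC=2 [depth=1]
Event 5 (EXEC): [IRQ0] PC=1: INC 2 -> ACC=4 [depth=1]
Max depth observed: 1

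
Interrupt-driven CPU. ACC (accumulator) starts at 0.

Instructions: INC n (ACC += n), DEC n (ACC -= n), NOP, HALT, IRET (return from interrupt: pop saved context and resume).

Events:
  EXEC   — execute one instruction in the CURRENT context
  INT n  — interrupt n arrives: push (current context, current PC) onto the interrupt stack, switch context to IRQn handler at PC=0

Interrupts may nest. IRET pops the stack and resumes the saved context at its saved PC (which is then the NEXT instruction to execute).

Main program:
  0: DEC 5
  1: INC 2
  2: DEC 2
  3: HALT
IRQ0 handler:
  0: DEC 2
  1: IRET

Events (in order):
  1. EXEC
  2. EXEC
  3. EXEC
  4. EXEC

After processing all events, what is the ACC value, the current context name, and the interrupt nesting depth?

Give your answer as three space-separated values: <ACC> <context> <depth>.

Answer: -5 MAIN 0

Derivation:
Event 1 (EXEC): [MAIN] PC=0: DEC 5 -> ACC=-5
Event 2 (EXEC): [MAIN] PC=1: INC 2 -> ACC=-3
Event 3 (EXEC): [MAIN] PC=2: DEC 2 -> ACC=-5
Event 4 (EXEC): [MAIN] PC=3: HALT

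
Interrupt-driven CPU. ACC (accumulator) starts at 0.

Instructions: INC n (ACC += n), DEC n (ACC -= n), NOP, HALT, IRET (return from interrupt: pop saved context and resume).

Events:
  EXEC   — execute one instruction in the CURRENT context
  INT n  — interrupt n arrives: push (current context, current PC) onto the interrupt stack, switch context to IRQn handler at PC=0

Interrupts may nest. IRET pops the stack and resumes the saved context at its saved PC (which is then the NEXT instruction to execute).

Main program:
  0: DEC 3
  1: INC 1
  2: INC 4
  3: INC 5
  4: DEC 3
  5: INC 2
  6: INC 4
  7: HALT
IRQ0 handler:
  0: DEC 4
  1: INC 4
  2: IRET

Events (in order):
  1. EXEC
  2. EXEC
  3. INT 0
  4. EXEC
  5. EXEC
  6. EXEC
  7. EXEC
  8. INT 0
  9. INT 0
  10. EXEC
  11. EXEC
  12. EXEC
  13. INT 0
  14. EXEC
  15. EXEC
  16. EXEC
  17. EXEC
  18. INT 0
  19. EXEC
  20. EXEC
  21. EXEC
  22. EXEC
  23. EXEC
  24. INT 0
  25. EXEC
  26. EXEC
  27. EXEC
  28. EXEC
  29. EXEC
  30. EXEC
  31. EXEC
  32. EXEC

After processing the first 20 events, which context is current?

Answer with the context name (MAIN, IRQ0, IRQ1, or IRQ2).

Answer: IRQ0

Derivation:
Event 1 (EXEC): [MAIN] PC=0: DEC 3 -> ACC=-3
Event 2 (EXEC): [MAIN] PC=1: INC 1 -> ACC=-2
Event 3 (INT 0): INT 0 arrives: push (MAIN, PC=2), enter IRQ0 at PC=0 (depth now 1)
Event 4 (EXEC): [IRQ0] PC=0: DEC 4 -> ACC=-6
Event 5 (EXEC): [IRQ0] PC=1: INC 4 -> ACC=-2
Event 6 (EXEC): [IRQ0] PC=2: IRET -> resume MAIN at PC=2 (depth now 0)
Event 7 (EXEC): [MAIN] PC=2: INC 4 -> ACC=2
Event 8 (INT 0): INT 0 arrives: push (MAIN, PC=3), enter IRQ0 at PC=0 (depth now 1)
Event 9 (INT 0): INT 0 arrives: push (IRQ0, PC=0), enter IRQ0 at PC=0 (depth now 2)
Event 10 (EXEC): [IRQ0] PC=0: DEC 4 -> ACC=-2
Event 11 (EXEC): [IRQ0] PC=1: INC 4 -> ACC=2
Event 12 (EXEC): [IRQ0] PC=2: IRET -> resume IRQ0 at PC=0 (depth now 1)
Event 13 (INT 0): INT 0 arrives: push (IRQ0, PC=0), enter IRQ0 at PC=0 (depth now 2)
Event 14 (EXEC): [IRQ0] PC=0: DEC 4 -> ACC=-2
Event 15 (EXEC): [IRQ0] PC=1: INC 4 -> ACC=2
Event 16 (EXEC): [IRQ0] PC=2: IRET -> resume IRQ0 at PC=0 (depth now 1)
Event 17 (EXEC): [IRQ0] PC=0: DEC 4 -> ACC=-2
Event 18 (INT 0): INT 0 arrives: push (IRQ0, PC=1), enter IRQ0 at PC=0 (depth now 2)
Event 19 (EXEC): [IRQ0] PC=0: DEC 4 -> ACC=-6
Event 20 (EXEC): [IRQ0] PC=1: INC 4 -> ACC=-2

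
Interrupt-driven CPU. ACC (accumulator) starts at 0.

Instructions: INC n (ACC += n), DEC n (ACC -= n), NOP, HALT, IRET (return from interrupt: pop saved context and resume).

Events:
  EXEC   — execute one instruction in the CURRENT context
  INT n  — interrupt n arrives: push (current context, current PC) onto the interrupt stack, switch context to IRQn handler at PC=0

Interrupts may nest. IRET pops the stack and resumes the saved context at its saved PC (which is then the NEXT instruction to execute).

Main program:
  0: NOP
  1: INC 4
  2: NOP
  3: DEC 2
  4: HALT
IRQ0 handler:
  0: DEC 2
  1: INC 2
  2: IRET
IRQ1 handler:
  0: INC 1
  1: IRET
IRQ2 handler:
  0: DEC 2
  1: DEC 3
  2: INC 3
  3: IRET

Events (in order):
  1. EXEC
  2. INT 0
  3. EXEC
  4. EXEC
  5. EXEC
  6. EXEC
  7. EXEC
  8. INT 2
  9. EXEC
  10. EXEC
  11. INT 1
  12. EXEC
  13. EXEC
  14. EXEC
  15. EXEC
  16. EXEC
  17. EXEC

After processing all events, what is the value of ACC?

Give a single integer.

Answer: 1

Derivation:
Event 1 (EXEC): [MAIN] PC=0: NOP
Event 2 (INT 0): INT 0 arrives: push (MAIN, PC=1), enter IRQ0 at PC=0 (depth now 1)
Event 3 (EXEC): [IRQ0] PC=0: DEC 2 -> ACC=-2
Event 4 (EXEC): [IRQ0] PC=1: INC 2 -> ACC=0
Event 5 (EXEC): [IRQ0] PC=2: IRET -> resume MAIN at PC=1 (depth now 0)
Event 6 (EXEC): [MAIN] PC=1: INC 4 -> ACC=4
Event 7 (EXEC): [MAIN] PC=2: NOP
Event 8 (INT 2): INT 2 arrives: push (MAIN, PC=3), enter IRQ2 at PC=0 (depth now 1)
Event 9 (EXEC): [IRQ2] PC=0: DEC 2 -> ACC=2
Event 10 (EXEC): [IRQ2] PC=1: DEC 3 -> ACC=-1
Event 11 (INT 1): INT 1 arrives: push (IRQ2, PC=2), enter IRQ1 at PC=0 (depth now 2)
Event 12 (EXEC): [IRQ1] PC=0: INC 1 -> ACC=0
Event 13 (EXEC): [IRQ1] PC=1: IRET -> resume IRQ2 at PC=2 (depth now 1)
Event 14 (EXEC): [IRQ2] PC=2: INC 3 -> ACC=3
Event 15 (EXEC): [IRQ2] PC=3: IRET -> resume MAIN at PC=3 (depth now 0)
Event 16 (EXEC): [MAIN] PC=3: DEC 2 -> ACC=1
Event 17 (EXEC): [MAIN] PC=4: HALT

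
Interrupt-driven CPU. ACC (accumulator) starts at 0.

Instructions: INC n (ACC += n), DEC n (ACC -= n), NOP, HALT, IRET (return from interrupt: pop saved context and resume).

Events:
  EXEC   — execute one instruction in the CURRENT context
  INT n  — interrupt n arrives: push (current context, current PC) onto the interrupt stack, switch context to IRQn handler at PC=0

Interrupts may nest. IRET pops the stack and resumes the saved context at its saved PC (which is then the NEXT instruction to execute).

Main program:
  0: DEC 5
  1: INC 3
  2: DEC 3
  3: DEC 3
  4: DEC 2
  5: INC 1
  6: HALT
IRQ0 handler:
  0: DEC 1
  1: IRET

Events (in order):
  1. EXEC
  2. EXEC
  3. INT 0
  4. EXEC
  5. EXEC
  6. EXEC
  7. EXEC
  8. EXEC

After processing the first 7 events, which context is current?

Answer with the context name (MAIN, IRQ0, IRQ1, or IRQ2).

Answer: MAIN

Derivation:
Event 1 (EXEC): [MAIN] PC=0: DEC 5 -> ACC=-5
Event 2 (EXEC): [MAIN] PC=1: INC 3 -> ACC=-2
Event 3 (INT 0): INT 0 arrives: push (MAIN, PC=2), enter IRQ0 at PC=0 (depth now 1)
Event 4 (EXEC): [IRQ0] PC=0: DEC 1 -> ACC=-3
Event 5 (EXEC): [IRQ0] PC=1: IRET -> resume MAIN at PC=2 (depth now 0)
Event 6 (EXEC): [MAIN] PC=2: DEC 3 -> ACC=-6
Event 7 (EXEC): [MAIN] PC=3: DEC 3 -> ACC=-9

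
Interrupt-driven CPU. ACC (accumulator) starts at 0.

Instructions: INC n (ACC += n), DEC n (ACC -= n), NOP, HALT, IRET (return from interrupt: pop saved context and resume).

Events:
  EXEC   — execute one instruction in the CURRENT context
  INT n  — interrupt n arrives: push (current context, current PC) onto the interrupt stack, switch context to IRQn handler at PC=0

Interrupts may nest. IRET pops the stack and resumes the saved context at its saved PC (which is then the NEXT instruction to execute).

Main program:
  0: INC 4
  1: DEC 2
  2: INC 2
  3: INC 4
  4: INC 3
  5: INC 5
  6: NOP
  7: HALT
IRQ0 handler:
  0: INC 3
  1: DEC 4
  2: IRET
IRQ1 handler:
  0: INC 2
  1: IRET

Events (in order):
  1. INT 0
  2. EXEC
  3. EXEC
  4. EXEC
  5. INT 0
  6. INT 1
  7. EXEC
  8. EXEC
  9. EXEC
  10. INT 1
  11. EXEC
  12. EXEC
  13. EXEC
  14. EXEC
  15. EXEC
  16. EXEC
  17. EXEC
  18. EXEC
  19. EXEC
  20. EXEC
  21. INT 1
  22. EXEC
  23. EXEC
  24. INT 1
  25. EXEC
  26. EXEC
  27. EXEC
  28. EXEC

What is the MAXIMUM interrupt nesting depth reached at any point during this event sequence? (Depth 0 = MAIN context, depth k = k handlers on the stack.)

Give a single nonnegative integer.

Event 1 (INT 0): INT 0 arrives: push (MAIN, PC=0), enter IRQ0 at PC=0 (depth now 1) [depth=1]
Event 2 (EXEC): [IRQ0] PC=0: INC 3 -> ACC=3 [depth=1]
Event 3 (EXEC): [IRQ0] PC=1: DEC 4 -> ACC=-1 [depth=1]
Event 4 (EXEC): [IRQ0] PC=2: IRET -> resume MAIN at PC=0 (depth now 0) [depth=0]
Event 5 (INT 0): INT 0 arrives: push (MAIN, PC=0), enter IRQ0 at PC=0 (depth now 1) [depth=1]
Event 6 (INT 1): INT 1 arrives: push (IRQ0, PC=0), enter IRQ1 at PC=0 (depth now 2) [depth=2]
Event 7 (EXEC): [IRQ1] PC=0: INC 2 -> ACC=1 [depth=2]
Event 8 (EXEC): [IRQ1] PC=1: IRET -> resume IRQ0 at PC=0 (depth now 1) [depth=1]
Event 9 (EXEC): [IRQ0] PC=0: INC 3 -> ACC=4 [depth=1]
Event 10 (INT 1): INT 1 arrives: push (IRQ0, PC=1), enter IRQ1 at PC=0 (depth now 2) [depth=2]
Event 11 (EXEC): [IRQ1] PC=0: INC 2 -> ACC=6 [depth=2]
Event 12 (EXEC): [IRQ1] PC=1: IRET -> resume IRQ0 at PC=1 (depth now 1) [depth=1]
Event 13 (EXEC): [IRQ0] PC=1: DEC 4 -> ACC=2 [depth=1]
Event 14 (EXEC): [IRQ0] PC=2: IRET -> resume MAIN at PC=0 (depth now 0) [depth=0]
Event 15 (EXEC): [MAIN] PC=0: INC 4 -> ACC=6 [depth=0]
Event 16 (EXEC): [MAIN] PC=1: DEC 2 -> ACC=4 [depth=0]
Event 17 (EXEC): [MAIN] PC=2: INC 2 -> ACC=6 [depth=0]
Event 18 (EXEC): [MAIN] PC=3: INC 4 -> ACC=10 [depth=0]
Event 19 (EXEC): [MAIN] PC=4: INC 3 -> ACC=13 [depth=0]
Event 20 (EXEC): [MAIN] PC=5: INC 5 -> ACC=18 [depth=0]
Event 21 (INT 1): INT 1 arrives: push (MAIN, PC=6), enter IRQ1 at PC=0 (depth now 1) [depth=1]
Event 22 (EXEC): [IRQ1] PC=0: INC 2 -> ACC=20 [depth=1]
Event 23 (EXEC): [IRQ1] PC=1: IRET -> resume MAIN at PC=6 (depth now 0) [depth=0]
Event 24 (INT 1): INT 1 arrives: push (MAIN, PC=6), enter IRQ1 at PC=0 (depth now 1) [depth=1]
Event 25 (EXEC): [IRQ1] PC=0: INC 2 -> ACC=22 [depth=1]
Event 26 (EXEC): [IRQ1] PC=1: IRET -> resume MAIN at PC=6 (depth now 0) [depth=0]
Event 27 (EXEC): [MAIN] PC=6: NOP [depth=0]
Event 28 (EXEC): [MAIN] PC=7: HALT [depth=0]
Max depth observed: 2

Answer: 2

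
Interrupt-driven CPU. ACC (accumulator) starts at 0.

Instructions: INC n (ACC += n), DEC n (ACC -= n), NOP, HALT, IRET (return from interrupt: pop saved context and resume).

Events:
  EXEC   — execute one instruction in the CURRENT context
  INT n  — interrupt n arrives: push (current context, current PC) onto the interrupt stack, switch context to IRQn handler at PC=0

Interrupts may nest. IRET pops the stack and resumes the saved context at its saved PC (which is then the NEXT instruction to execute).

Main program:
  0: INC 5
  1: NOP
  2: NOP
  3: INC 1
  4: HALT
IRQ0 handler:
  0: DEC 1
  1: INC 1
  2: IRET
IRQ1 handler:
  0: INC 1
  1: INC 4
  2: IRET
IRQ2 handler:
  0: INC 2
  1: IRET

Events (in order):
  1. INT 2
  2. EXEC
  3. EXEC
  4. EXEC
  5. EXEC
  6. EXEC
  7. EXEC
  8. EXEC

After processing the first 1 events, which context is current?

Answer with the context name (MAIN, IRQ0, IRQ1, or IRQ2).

Answer: IRQ2

Derivation:
Event 1 (INT 2): INT 2 arrives: push (MAIN, PC=0), enter IRQ2 at PC=0 (depth now 1)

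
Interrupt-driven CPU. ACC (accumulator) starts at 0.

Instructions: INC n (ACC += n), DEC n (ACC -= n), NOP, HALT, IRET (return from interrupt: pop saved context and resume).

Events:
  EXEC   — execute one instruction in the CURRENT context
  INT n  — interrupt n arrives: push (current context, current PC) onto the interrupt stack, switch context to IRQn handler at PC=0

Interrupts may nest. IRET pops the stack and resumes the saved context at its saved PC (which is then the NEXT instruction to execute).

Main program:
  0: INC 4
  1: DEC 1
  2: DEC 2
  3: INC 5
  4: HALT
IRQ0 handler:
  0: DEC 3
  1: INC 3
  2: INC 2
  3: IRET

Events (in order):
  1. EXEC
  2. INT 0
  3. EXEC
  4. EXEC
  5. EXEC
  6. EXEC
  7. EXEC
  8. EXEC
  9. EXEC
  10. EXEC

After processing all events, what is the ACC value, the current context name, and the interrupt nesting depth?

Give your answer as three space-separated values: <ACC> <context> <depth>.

Event 1 (EXEC): [MAIN] PC=0: INC 4 -> ACC=4
Event 2 (INT 0): INT 0 arrives: push (MAIN, PC=1), enter IRQ0 at PC=0 (depth now 1)
Event 3 (EXEC): [IRQ0] PC=0: DEC 3 -> ACC=1
Event 4 (EXEC): [IRQ0] PC=1: INC 3 -> ACC=4
Event 5 (EXEC): [IRQ0] PC=2: INC 2 -> ACC=6
Event 6 (EXEC): [IRQ0] PC=3: IRET -> resume MAIN at PC=1 (depth now 0)
Event 7 (EXEC): [MAIN] PC=1: DEC 1 -> ACC=5
Event 8 (EXEC): [MAIN] PC=2: DEC 2 -> ACC=3
Event 9 (EXEC): [MAIN] PC=3: INC 5 -> ACC=8
Event 10 (EXEC): [MAIN] PC=4: HALT

Answer: 8 MAIN 0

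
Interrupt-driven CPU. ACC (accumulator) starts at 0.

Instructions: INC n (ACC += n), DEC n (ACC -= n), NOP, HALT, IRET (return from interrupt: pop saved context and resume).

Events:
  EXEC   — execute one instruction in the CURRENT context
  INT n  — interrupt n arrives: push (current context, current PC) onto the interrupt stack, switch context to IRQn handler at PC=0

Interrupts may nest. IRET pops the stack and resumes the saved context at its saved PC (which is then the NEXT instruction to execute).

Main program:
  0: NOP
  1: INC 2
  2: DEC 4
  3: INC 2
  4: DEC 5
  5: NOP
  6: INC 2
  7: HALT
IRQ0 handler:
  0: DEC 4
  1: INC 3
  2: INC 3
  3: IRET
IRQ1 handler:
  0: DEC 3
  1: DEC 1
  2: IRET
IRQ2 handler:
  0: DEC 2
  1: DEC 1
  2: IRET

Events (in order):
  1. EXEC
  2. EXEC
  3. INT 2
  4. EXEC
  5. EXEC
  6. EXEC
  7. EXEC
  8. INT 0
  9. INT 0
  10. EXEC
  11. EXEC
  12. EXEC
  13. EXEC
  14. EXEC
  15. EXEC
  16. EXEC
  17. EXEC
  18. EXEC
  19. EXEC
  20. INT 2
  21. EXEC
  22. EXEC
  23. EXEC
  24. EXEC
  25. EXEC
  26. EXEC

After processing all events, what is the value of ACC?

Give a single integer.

Answer: -5

Derivation:
Event 1 (EXEC): [MAIN] PC=0: NOP
Event 2 (EXEC): [MAIN] PC=1: INC 2 -> ACC=2
Event 3 (INT 2): INT 2 arrives: push (MAIN, PC=2), enter IRQ2 at PC=0 (depth now 1)
Event 4 (EXEC): [IRQ2] PC=0: DEC 2 -> ACC=0
Event 5 (EXEC): [IRQ2] PC=1: DEC 1 -> ACC=-1
Event 6 (EXEC): [IRQ2] PC=2: IRET -> resume MAIN at PC=2 (depth now 0)
Event 7 (EXEC): [MAIN] PC=2: DEC 4 -> ACC=-5
Event 8 (INT 0): INT 0 arrives: push (MAIN, PC=3), enter IRQ0 at PC=0 (depth now 1)
Event 9 (INT 0): INT 0 arrives: push (IRQ0, PC=0), enter IRQ0 at PC=0 (depth now 2)
Event 10 (EXEC): [IRQ0] PC=0: DEC 4 -> ACC=-9
Event 11 (EXEC): [IRQ0] PC=1: INC 3 -> ACC=-6
Event 12 (EXEC): [IRQ0] PC=2: INC 3 -> ACC=-3
Event 13 (EXEC): [IRQ0] PC=3: IRET -> resume IRQ0 at PC=0 (depth now 1)
Event 14 (EXEC): [IRQ0] PC=0: DEC 4 -> ACC=-7
Event 15 (EXEC): [IRQ0] PC=1: INC 3 -> ACC=-4
Event 16 (EXEC): [IRQ0] PC=2: INC 3 -> ACC=-1
Event 17 (EXEC): [IRQ0] PC=3: IRET -> resume MAIN at PC=3 (depth now 0)
Event 18 (EXEC): [MAIN] PC=3: INC 2 -> ACC=1
Event 19 (EXEC): [MAIN] PC=4: DEC 5 -> ACC=-4
Event 20 (INT 2): INT 2 arrives: push (MAIN, PC=5), enter IRQ2 at PC=0 (depth now 1)
Event 21 (EXEC): [IRQ2] PC=0: DEC 2 -> ACC=-6
Event 22 (EXEC): [IRQ2] PC=1: DEC 1 -> ACC=-7
Event 23 (EXEC): [IRQ2] PC=2: IRET -> resume MAIN at PC=5 (depth now 0)
Event 24 (EXEC): [MAIN] PC=5: NOP
Event 25 (EXEC): [MAIN] PC=6: INC 2 -> ACC=-5
Event 26 (EXEC): [MAIN] PC=7: HALT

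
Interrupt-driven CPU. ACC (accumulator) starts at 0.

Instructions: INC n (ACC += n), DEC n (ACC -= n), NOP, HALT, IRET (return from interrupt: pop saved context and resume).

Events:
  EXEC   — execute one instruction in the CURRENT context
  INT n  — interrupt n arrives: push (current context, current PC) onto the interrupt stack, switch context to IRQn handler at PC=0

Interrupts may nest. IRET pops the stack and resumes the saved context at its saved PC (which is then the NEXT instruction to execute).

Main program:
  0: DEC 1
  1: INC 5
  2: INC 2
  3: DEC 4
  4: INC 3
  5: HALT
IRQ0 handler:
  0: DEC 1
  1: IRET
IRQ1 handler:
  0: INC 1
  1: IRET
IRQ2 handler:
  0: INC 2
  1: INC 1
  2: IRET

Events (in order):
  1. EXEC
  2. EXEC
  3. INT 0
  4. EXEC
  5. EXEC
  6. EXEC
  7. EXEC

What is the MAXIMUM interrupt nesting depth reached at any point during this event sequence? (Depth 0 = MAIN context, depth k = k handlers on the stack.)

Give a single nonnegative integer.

Answer: 1

Derivation:
Event 1 (EXEC): [MAIN] PC=0: DEC 1 -> ACC=-1 [depth=0]
Event 2 (EXEC): [MAIN] PC=1: INC 5 -> ACC=4 [depth=0]
Event 3 (INT 0): INT 0 arrives: push (MAIN, PC=2), enter IRQ0 at PC=0 (depth now 1) [depth=1]
Event 4 (EXEC): [IRQ0] PC=0: DEC 1 -> ACC=3 [depth=1]
Event 5 (EXEC): [IRQ0] PC=1: IRET -> resume MAIN at PC=2 (depth now 0) [depth=0]
Event 6 (EXEC): [MAIN] PC=2: INC 2 -> ACC=5 [depth=0]
Event 7 (EXEC): [MAIN] PC=3: DEC 4 -> ACC=1 [depth=0]
Max depth observed: 1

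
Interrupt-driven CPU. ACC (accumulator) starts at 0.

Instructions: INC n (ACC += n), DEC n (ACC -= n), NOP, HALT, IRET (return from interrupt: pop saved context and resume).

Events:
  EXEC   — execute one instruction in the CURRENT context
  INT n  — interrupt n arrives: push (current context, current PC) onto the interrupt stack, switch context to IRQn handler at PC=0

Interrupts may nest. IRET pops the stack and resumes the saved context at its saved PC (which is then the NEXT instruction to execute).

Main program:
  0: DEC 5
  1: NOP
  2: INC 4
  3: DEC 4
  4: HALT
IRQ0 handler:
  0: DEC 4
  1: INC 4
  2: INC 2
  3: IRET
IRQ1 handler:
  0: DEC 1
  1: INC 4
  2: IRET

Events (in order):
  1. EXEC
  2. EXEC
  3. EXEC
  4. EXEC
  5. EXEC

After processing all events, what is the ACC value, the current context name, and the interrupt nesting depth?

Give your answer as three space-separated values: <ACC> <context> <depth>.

Answer: -5 MAIN 0

Derivation:
Event 1 (EXEC): [MAIN] PC=0: DEC 5 -> ACC=-5
Event 2 (EXEC): [MAIN] PC=1: NOP
Event 3 (EXEC): [MAIN] PC=2: INC 4 -> ACC=-1
Event 4 (EXEC): [MAIN] PC=3: DEC 4 -> ACC=-5
Event 5 (EXEC): [MAIN] PC=4: HALT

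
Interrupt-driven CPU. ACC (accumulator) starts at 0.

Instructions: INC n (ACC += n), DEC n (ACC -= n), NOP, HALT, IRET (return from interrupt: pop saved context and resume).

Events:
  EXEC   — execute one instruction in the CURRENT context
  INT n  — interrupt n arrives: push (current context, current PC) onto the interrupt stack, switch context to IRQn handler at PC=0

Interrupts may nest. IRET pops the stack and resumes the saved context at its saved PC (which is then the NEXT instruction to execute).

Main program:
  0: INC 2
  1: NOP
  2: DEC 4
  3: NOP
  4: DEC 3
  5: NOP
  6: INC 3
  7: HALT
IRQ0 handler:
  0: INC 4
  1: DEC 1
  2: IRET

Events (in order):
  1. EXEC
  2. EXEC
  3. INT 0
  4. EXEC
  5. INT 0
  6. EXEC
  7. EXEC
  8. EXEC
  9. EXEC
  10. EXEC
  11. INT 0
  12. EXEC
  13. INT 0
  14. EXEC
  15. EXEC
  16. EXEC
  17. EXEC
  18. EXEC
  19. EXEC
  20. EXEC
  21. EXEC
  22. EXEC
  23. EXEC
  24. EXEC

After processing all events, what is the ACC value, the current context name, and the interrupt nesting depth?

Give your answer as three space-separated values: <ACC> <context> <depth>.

Event 1 (EXEC): [MAIN] PC=0: INC 2 -> ACC=2
Event 2 (EXEC): [MAIN] PC=1: NOP
Event 3 (INT 0): INT 0 arrives: push (MAIN, PC=2), enter IRQ0 at PC=0 (depth now 1)
Event 4 (EXEC): [IRQ0] PC=0: INC 4 -> ACC=6
Event 5 (INT 0): INT 0 arrives: push (IRQ0, PC=1), enter IRQ0 at PC=0 (depth now 2)
Event 6 (EXEC): [IRQ0] PC=0: INC 4 -> ACC=10
Event 7 (EXEC): [IRQ0] PC=1: DEC 1 -> ACC=9
Event 8 (EXEC): [IRQ0] PC=2: IRET -> resume IRQ0 at PC=1 (depth now 1)
Event 9 (EXEC): [IRQ0] PC=1: DEC 1 -> ACC=8
Event 10 (EXEC): [IRQ0] PC=2: IRET -> resume MAIN at PC=2 (depth now 0)
Event 11 (INT 0): INT 0 arrives: push (MAIN, PC=2), enter IRQ0 at PC=0 (depth now 1)
Event 12 (EXEC): [IRQ0] PC=0: INC 4 -> ACC=12
Event 13 (INT 0): INT 0 arrives: push (IRQ0, PC=1), enter IRQ0 at PC=0 (depth now 2)
Event 14 (EXEC): [IRQ0] PC=0: INC 4 -> ACC=16
Event 15 (EXEC): [IRQ0] PC=1: DEC 1 -> ACC=15
Event 16 (EXEC): [IRQ0] PC=2: IRET -> resume IRQ0 at PC=1 (depth now 1)
Event 17 (EXEC): [IRQ0] PC=1: DEC 1 -> ACC=14
Event 18 (EXEC): [IRQ0] PC=2: IRET -> resume MAIN at PC=2 (depth now 0)
Event 19 (EXEC): [MAIN] PC=2: DEC 4 -> ACC=10
Event 20 (EXEC): [MAIN] PC=3: NOP
Event 21 (EXEC): [MAIN] PC=4: DEC 3 -> ACC=7
Event 22 (EXEC): [MAIN] PC=5: NOP
Event 23 (EXEC): [MAIN] PC=6: INC 3 -> ACC=10
Event 24 (EXEC): [MAIN] PC=7: HALT

Answer: 10 MAIN 0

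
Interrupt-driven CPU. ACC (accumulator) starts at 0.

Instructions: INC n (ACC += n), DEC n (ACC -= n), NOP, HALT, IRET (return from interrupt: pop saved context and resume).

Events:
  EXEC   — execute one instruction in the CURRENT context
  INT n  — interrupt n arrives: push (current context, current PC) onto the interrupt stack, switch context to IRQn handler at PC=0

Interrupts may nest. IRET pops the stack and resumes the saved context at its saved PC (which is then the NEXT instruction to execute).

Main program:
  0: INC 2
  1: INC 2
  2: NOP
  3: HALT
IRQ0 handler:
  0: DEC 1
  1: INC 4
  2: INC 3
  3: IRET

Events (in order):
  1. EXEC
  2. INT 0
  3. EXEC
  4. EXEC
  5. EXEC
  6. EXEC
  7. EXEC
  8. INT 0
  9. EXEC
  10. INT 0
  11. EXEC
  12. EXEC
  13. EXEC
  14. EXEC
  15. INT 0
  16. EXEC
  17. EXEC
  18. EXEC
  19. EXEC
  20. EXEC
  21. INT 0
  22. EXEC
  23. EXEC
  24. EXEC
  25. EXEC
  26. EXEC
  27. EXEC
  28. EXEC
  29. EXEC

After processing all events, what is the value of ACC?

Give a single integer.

Answer: 34

Derivation:
Event 1 (EXEC): [MAIN] PC=0: INC 2 -> ACC=2
Event 2 (INT 0): INT 0 arrives: push (MAIN, PC=1), enter IRQ0 at PC=0 (depth now 1)
Event 3 (EXEC): [IRQ0] PC=0: DEC 1 -> ACC=1
Event 4 (EXEC): [IRQ0] PC=1: INC 4 -> ACC=5
Event 5 (EXEC): [IRQ0] PC=2: INC 3 -> ACC=8
Event 6 (EXEC): [IRQ0] PC=3: IRET -> resume MAIN at PC=1 (depth now 0)
Event 7 (EXEC): [MAIN] PC=1: INC 2 -> ACC=10
Event 8 (INT 0): INT 0 arrives: push (MAIN, PC=2), enter IRQ0 at PC=0 (depth now 1)
Event 9 (EXEC): [IRQ0] PC=0: DEC 1 -> ACC=9
Event 10 (INT 0): INT 0 arrives: push (IRQ0, PC=1), enter IRQ0 at PC=0 (depth now 2)
Event 11 (EXEC): [IRQ0] PC=0: DEC 1 -> ACC=8
Event 12 (EXEC): [IRQ0] PC=1: INC 4 -> ACC=12
Event 13 (EXEC): [IRQ0] PC=2: INC 3 -> ACC=15
Event 14 (EXEC): [IRQ0] PC=3: IRET -> resume IRQ0 at PC=1 (depth now 1)
Event 15 (INT 0): INT 0 arrives: push (IRQ0, PC=1), enter IRQ0 at PC=0 (depth now 2)
Event 16 (EXEC): [IRQ0] PC=0: DEC 1 -> ACC=14
Event 17 (EXEC): [IRQ0] PC=1: INC 4 -> ACC=18
Event 18 (EXEC): [IRQ0] PC=2: INC 3 -> ACC=21
Event 19 (EXEC): [IRQ0] PC=3: IRET -> resume IRQ0 at PC=1 (depth now 1)
Event 20 (EXEC): [IRQ0] PC=1: INC 4 -> ACC=25
Event 21 (INT 0): INT 0 arrives: push (IRQ0, PC=2), enter IRQ0 at PC=0 (depth now 2)
Event 22 (EXEC): [IRQ0] PC=0: DEC 1 -> ACC=24
Event 23 (EXEC): [IRQ0] PC=1: INC 4 -> ACC=28
Event 24 (EXEC): [IRQ0] PC=2: INC 3 -> ACC=31
Event 25 (EXEC): [IRQ0] PC=3: IRET -> resume IRQ0 at PC=2 (depth now 1)
Event 26 (EXEC): [IRQ0] PC=2: INC 3 -> ACC=34
Event 27 (EXEC): [IRQ0] PC=3: IRET -> resume MAIN at PC=2 (depth now 0)
Event 28 (EXEC): [MAIN] PC=2: NOP
Event 29 (EXEC): [MAIN] PC=3: HALT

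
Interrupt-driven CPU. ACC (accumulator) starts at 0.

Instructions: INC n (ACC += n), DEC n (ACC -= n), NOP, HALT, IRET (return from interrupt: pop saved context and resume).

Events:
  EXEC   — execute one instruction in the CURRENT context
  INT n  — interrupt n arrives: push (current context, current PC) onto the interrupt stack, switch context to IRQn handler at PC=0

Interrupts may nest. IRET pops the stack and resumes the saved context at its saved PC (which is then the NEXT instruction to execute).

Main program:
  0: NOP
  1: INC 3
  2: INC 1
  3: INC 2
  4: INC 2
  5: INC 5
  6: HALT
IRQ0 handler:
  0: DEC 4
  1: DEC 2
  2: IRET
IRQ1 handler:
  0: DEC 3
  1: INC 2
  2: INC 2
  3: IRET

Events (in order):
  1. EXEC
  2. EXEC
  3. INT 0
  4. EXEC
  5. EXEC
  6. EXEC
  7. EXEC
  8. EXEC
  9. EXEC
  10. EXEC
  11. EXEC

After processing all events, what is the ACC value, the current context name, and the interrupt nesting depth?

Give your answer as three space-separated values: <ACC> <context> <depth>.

Answer: 7 MAIN 0

Derivation:
Event 1 (EXEC): [MAIN] PC=0: NOP
Event 2 (EXEC): [MAIN] PC=1: INC 3 -> ACC=3
Event 3 (INT 0): INT 0 arrives: push (MAIN, PC=2), enter IRQ0 at PC=0 (depth now 1)
Event 4 (EXEC): [IRQ0] PC=0: DEC 4 -> ACC=-1
Event 5 (EXEC): [IRQ0] PC=1: DEC 2 -> ACC=-3
Event 6 (EXEC): [IRQ0] PC=2: IRET -> resume MAIN at PC=2 (depth now 0)
Event 7 (EXEC): [MAIN] PC=2: INC 1 -> ACC=-2
Event 8 (EXEC): [MAIN] PC=3: INC 2 -> ACC=0
Event 9 (EXEC): [MAIN] PC=4: INC 2 -> ACC=2
Event 10 (EXEC): [MAIN] PC=5: INC 5 -> ACC=7
Event 11 (EXEC): [MAIN] PC=6: HALT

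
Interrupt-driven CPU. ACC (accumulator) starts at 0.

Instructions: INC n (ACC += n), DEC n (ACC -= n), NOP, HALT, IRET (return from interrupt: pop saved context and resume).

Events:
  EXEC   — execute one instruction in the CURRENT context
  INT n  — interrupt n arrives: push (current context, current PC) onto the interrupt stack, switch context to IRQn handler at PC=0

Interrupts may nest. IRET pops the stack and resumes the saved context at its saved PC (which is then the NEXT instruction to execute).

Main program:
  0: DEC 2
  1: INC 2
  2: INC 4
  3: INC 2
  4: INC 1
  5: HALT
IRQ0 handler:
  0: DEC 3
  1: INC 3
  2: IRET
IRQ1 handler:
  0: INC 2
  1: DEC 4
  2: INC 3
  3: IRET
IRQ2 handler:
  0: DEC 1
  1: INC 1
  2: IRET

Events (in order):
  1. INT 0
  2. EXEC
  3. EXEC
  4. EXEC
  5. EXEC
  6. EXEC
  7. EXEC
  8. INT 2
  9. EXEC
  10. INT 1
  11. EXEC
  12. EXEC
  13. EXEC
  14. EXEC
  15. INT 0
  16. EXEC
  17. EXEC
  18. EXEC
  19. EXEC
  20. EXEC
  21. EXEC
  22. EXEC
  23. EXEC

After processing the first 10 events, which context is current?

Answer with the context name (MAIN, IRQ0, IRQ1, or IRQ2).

Answer: IRQ1

Derivation:
Event 1 (INT 0): INT 0 arrives: push (MAIN, PC=0), enter IRQ0 at PC=0 (depth now 1)
Event 2 (EXEC): [IRQ0] PC=0: DEC 3 -> ACC=-3
Event 3 (EXEC): [IRQ0] PC=1: INC 3 -> ACC=0
Event 4 (EXEC): [IRQ0] PC=2: IRET -> resume MAIN at PC=0 (depth now 0)
Event 5 (EXEC): [MAIN] PC=0: DEC 2 -> ACC=-2
Event 6 (EXEC): [MAIN] PC=1: INC 2 -> ACC=0
Event 7 (EXEC): [MAIN] PC=2: INC 4 -> ACC=4
Event 8 (INT 2): INT 2 arrives: push (MAIN, PC=3), enter IRQ2 at PC=0 (depth now 1)
Event 9 (EXEC): [IRQ2] PC=0: DEC 1 -> ACC=3
Event 10 (INT 1): INT 1 arrives: push (IRQ2, PC=1), enter IRQ1 at PC=0 (depth now 2)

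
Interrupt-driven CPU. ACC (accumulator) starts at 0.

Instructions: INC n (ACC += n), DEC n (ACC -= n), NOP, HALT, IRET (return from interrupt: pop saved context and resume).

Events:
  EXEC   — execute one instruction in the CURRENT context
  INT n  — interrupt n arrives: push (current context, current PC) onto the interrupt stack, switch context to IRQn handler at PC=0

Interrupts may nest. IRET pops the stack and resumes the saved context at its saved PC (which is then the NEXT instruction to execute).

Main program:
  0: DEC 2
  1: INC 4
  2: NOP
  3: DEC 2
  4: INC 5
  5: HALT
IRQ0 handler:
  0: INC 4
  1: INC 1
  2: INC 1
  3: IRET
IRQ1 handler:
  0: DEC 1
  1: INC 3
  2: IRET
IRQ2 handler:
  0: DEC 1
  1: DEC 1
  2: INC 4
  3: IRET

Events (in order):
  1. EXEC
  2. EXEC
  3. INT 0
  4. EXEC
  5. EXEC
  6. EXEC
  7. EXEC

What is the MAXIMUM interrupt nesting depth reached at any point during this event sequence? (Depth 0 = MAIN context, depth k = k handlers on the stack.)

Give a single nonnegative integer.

Answer: 1

Derivation:
Event 1 (EXEC): [MAIN] PC=0: DEC 2 -> ACC=-2 [depth=0]
Event 2 (EXEC): [MAIN] PC=1: INC 4 -> ACC=2 [depth=0]
Event 3 (INT 0): INT 0 arrives: push (MAIN, PC=2), enter IRQ0 at PC=0 (depth now 1) [depth=1]
Event 4 (EXEC): [IRQ0] PC=0: INC 4 -> ACC=6 [depth=1]
Event 5 (EXEC): [IRQ0] PC=1: INC 1 -> ACC=7 [depth=1]
Event 6 (EXEC): [IRQ0] PC=2: INC 1 -> ACC=8 [depth=1]
Event 7 (EXEC): [IRQ0] PC=3: IRET -> resume MAIN at PC=2 (depth now 0) [depth=0]
Max depth observed: 1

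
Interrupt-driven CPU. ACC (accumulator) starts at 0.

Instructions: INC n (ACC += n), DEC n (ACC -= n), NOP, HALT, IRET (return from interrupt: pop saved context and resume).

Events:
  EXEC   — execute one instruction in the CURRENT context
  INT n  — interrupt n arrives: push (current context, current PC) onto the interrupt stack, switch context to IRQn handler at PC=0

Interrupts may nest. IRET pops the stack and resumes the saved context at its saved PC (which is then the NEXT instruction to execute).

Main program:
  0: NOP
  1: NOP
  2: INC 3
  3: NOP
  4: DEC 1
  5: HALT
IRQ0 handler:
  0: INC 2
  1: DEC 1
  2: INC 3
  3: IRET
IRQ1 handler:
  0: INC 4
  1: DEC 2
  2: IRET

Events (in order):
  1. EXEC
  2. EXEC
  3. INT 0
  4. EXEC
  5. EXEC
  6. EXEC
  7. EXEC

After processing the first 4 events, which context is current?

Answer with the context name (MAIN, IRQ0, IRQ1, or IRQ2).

Event 1 (EXEC): [MAIN] PC=0: NOP
Event 2 (EXEC): [MAIN] PC=1: NOP
Event 3 (INT 0): INT 0 arrives: push (MAIN, PC=2), enter IRQ0 at PC=0 (depth now 1)
Event 4 (EXEC): [IRQ0] PC=0: INC 2 -> ACC=2

Answer: IRQ0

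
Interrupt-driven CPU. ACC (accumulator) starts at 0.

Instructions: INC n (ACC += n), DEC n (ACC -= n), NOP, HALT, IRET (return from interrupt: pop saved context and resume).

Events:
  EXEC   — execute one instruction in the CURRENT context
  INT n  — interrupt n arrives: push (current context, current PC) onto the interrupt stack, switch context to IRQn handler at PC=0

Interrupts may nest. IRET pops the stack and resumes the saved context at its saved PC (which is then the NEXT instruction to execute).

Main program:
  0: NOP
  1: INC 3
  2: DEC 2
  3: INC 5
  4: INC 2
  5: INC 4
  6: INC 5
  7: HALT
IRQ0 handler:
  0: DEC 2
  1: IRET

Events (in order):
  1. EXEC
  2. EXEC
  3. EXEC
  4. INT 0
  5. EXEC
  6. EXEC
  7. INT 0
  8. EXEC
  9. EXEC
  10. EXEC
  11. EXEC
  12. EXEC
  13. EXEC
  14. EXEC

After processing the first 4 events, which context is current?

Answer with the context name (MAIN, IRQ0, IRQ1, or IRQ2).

Event 1 (EXEC): [MAIN] PC=0: NOP
Event 2 (EXEC): [MAIN] PC=1: INC 3 -> ACC=3
Event 3 (EXEC): [MAIN] PC=2: DEC 2 -> ACC=1
Event 4 (INT 0): INT 0 arrives: push (MAIN, PC=3), enter IRQ0 at PC=0 (depth now 1)

Answer: IRQ0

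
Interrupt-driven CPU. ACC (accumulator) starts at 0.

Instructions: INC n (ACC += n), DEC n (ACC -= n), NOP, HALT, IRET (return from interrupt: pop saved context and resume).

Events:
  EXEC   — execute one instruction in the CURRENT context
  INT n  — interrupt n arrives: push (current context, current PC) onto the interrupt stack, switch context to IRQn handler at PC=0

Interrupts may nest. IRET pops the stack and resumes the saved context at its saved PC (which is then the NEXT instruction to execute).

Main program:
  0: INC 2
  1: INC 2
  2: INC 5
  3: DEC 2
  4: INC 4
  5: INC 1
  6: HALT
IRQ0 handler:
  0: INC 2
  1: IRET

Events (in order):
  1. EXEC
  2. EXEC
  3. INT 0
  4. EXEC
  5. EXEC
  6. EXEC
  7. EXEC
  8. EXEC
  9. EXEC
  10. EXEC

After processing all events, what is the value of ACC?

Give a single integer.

Answer: 14

Derivation:
Event 1 (EXEC): [MAIN] PC=0: INC 2 -> ACC=2
Event 2 (EXEC): [MAIN] PC=1: INC 2 -> ACC=4
Event 3 (INT 0): INT 0 arrives: push (MAIN, PC=2), enter IRQ0 at PC=0 (depth now 1)
Event 4 (EXEC): [IRQ0] PC=0: INC 2 -> ACC=6
Event 5 (EXEC): [IRQ0] PC=1: IRET -> resume MAIN at PC=2 (depth now 0)
Event 6 (EXEC): [MAIN] PC=2: INC 5 -> ACC=11
Event 7 (EXEC): [MAIN] PC=3: DEC 2 -> ACC=9
Event 8 (EXEC): [MAIN] PC=4: INC 4 -> ACC=13
Event 9 (EXEC): [MAIN] PC=5: INC 1 -> ACC=14
Event 10 (EXEC): [MAIN] PC=6: HALT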